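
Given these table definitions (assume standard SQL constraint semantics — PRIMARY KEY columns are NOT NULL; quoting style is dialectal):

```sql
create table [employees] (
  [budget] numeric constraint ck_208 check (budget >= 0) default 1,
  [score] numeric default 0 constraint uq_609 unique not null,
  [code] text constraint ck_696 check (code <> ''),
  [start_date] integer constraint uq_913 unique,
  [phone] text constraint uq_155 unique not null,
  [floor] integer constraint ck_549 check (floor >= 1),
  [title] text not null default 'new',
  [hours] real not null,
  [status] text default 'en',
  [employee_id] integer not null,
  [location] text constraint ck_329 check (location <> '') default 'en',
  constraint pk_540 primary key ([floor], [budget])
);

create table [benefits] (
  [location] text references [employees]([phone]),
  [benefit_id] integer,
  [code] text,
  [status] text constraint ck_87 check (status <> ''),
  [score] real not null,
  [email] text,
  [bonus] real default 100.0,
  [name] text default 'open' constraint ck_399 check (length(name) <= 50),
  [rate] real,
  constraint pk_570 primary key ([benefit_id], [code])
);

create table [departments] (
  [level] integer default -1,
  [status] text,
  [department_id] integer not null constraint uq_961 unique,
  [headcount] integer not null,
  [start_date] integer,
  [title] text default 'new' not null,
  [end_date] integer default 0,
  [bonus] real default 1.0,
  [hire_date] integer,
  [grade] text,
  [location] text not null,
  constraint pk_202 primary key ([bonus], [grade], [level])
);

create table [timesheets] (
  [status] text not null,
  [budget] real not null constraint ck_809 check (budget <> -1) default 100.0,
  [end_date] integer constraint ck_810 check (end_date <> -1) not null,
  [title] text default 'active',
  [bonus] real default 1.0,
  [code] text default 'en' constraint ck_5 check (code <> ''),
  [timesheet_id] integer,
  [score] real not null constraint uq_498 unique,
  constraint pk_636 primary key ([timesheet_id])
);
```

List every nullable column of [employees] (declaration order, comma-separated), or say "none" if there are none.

- budget: part of the PRIMARY KEY, which implies NOT NULL → not nullable.
- score: declared NOT NULL → not nullable.
- code: CHECK does not forbid NULL (a CHECK constraint passes when its expression is NULL) → nullable.
- start_date: UNIQUE does not imply NOT NULL → nullable.
- phone: declared NOT NULL → not nullable.
- floor: part of the PRIMARY KEY, which implies NOT NULL → not nullable.
- title: declared NOT NULL → not nullable.
- hours: declared NOT NULL → not nullable.
- status: DEFAULT only fills an omitted column; an explicit NULL is still allowed → nullable.
- employee_id: declared NOT NULL → not nullable.
- location: CHECK does not forbid NULL (a CHECK constraint passes when its expression is NULL) → nullable.

code, start_date, status, location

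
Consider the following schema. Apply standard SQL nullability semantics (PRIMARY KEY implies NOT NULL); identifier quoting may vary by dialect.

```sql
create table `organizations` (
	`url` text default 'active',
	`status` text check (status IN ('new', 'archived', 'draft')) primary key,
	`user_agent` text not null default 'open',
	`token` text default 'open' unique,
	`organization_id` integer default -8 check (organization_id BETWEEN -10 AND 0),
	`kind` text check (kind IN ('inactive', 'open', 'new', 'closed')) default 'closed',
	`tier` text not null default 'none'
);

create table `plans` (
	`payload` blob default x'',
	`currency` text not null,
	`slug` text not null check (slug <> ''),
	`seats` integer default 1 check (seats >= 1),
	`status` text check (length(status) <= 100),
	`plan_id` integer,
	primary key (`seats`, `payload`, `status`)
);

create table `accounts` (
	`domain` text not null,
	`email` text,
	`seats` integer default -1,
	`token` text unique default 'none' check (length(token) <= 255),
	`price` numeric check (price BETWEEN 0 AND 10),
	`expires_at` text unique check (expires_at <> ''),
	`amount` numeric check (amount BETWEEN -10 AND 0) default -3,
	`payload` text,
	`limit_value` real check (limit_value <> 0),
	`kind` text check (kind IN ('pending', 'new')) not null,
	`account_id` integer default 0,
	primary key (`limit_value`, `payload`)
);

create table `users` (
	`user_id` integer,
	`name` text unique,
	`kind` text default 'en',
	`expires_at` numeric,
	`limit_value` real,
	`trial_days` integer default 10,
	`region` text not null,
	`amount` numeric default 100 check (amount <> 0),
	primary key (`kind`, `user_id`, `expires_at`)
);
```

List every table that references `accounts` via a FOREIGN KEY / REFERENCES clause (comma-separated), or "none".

No REFERENCES clause anywhere in the schema names accounts.

none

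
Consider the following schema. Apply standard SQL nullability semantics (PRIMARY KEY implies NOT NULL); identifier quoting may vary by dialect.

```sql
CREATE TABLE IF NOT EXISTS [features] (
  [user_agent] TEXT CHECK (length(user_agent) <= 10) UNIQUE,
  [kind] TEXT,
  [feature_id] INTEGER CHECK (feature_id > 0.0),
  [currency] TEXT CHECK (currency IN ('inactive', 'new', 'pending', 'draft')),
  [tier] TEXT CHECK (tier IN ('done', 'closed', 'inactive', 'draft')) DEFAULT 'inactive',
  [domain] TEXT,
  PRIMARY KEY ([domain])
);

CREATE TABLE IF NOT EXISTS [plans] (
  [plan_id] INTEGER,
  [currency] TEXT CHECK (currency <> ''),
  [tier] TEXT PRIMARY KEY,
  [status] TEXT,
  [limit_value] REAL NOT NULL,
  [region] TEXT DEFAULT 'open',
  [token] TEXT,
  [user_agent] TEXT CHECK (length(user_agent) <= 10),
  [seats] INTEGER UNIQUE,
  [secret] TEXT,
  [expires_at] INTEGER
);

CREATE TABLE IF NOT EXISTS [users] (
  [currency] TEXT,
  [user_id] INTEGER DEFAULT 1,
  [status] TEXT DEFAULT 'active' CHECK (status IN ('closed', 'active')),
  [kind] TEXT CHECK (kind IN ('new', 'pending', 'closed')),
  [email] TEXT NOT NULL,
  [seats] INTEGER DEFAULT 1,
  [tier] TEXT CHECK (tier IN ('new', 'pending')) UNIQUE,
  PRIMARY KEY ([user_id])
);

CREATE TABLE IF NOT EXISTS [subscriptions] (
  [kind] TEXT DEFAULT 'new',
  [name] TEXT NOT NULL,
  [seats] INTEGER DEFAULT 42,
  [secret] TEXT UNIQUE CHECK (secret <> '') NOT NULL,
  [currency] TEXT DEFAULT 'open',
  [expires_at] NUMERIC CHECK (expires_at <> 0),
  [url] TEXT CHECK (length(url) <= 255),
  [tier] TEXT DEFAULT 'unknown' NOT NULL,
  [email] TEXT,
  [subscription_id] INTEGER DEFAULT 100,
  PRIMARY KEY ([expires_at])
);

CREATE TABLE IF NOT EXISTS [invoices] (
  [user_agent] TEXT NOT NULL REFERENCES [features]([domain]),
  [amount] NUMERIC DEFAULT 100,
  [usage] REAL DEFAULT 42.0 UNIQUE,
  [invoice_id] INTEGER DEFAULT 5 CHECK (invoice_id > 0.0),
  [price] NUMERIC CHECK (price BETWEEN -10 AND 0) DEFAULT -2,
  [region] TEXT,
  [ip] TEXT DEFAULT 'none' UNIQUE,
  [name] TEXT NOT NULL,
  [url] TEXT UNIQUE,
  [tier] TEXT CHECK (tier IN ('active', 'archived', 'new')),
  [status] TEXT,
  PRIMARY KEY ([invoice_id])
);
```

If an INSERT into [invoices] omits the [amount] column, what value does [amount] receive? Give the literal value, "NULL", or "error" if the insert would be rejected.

amount has an explicit DEFAULT 100.
When the column is omitted from an INSERT, that default is used.

100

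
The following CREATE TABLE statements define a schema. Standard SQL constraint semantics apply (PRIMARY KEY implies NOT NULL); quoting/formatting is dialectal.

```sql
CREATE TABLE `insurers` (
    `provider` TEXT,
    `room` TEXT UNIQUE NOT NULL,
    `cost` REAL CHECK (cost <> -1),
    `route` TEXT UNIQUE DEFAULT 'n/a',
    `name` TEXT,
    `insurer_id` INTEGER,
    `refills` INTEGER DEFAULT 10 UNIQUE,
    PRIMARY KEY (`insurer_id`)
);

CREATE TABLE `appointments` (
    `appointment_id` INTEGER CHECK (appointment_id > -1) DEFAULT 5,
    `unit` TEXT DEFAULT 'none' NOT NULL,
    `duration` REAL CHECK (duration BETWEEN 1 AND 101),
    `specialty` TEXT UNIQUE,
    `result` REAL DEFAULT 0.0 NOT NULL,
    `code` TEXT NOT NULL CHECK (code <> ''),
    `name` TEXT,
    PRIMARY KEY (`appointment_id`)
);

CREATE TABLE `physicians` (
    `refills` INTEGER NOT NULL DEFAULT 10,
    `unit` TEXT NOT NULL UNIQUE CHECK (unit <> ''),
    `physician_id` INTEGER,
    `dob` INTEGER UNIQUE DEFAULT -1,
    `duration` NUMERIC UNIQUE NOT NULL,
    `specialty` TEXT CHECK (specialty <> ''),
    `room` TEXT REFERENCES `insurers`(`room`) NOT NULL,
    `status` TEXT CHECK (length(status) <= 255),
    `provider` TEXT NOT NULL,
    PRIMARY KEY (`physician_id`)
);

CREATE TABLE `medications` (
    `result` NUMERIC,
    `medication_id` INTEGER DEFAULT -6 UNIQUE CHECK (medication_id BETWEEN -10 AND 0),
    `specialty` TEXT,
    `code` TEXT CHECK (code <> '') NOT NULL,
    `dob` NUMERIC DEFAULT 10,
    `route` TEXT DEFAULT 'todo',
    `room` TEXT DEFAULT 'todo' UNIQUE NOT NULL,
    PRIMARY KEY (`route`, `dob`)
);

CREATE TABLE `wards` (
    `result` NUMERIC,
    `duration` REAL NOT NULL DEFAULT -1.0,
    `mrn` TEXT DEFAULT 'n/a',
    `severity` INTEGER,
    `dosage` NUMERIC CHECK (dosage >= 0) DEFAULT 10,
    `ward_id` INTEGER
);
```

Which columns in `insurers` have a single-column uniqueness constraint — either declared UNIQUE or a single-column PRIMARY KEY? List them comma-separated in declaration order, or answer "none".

room, route, insurer_id, refills

- provider: no UNIQUE or single-column PK constraint.
- room: declared UNIQUE → unique.
- cost: no UNIQUE or single-column PK constraint.
- route: declared UNIQUE → unique.
- name: no UNIQUE or single-column PK constraint.
- insurer_id: single-column PRIMARY KEY → unique.
- refills: declared UNIQUE → unique.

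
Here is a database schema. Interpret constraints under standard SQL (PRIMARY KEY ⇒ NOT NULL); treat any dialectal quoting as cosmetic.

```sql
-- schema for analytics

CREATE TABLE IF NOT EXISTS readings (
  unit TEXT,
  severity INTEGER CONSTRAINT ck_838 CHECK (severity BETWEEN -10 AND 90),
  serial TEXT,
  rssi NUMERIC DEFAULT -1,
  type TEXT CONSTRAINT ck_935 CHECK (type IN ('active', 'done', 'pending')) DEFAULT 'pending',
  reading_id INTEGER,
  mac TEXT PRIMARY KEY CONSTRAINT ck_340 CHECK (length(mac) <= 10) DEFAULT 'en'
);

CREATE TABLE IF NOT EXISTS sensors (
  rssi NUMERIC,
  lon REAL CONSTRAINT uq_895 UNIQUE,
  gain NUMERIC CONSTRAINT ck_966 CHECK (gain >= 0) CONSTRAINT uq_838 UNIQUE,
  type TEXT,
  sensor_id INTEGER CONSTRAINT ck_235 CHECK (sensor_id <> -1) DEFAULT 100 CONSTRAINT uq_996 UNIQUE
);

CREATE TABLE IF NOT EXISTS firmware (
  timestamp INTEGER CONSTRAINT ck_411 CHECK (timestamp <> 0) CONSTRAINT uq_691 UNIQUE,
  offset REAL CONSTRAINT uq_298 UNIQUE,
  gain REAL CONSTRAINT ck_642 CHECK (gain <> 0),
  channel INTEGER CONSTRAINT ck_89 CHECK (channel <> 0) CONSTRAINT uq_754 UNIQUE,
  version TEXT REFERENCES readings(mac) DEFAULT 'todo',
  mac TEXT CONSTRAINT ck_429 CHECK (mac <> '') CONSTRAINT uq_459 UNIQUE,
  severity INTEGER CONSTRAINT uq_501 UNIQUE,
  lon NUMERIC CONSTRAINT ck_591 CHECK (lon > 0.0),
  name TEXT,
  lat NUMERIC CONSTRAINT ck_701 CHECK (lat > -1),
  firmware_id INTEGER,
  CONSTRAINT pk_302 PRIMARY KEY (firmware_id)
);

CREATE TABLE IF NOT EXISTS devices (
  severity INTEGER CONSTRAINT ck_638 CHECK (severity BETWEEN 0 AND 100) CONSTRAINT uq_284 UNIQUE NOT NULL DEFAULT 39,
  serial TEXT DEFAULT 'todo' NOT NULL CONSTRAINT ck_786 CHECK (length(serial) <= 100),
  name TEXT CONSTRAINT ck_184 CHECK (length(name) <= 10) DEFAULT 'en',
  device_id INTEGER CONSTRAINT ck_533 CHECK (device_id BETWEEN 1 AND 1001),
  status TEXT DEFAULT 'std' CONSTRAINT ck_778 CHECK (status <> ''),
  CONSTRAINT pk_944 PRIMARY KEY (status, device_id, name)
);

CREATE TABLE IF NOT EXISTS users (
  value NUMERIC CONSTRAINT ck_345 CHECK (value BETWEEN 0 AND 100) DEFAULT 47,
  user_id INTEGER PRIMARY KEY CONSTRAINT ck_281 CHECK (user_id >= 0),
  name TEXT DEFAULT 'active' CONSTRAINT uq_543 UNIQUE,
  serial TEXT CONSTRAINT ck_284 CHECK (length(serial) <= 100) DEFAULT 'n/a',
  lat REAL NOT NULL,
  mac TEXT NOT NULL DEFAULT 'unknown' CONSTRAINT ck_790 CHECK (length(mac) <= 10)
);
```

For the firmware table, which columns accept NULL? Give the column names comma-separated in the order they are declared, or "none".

timestamp, offset, gain, channel, version, mac, severity, lon, name, lat

- timestamp: CHECK does not forbid NULL (a CHECK constraint passes when its expression is NULL) → nullable.
- offset: UNIQUE does not imply NOT NULL → nullable.
- gain: CHECK does not forbid NULL (a CHECK constraint passes when its expression is NULL) → nullable.
- channel: CHECK does not forbid NULL (a CHECK constraint passes when its expression is NULL) → nullable.
- version: a foreign key column may be NULL unless separately constrained → nullable.
- mac: CHECK does not forbid NULL (a CHECK constraint passes when its expression is NULL) → nullable.
- severity: UNIQUE does not imply NOT NULL → nullable.
- lon: CHECK does not forbid NULL (a CHECK constraint passes when its expression is NULL) → nullable.
- name: no NOT NULL constraint applies → nullable.
- lat: CHECK does not forbid NULL (a CHECK constraint passes when its expression is NULL) → nullable.
- firmware_id: part of the PRIMARY KEY, which implies NOT NULL → not nullable.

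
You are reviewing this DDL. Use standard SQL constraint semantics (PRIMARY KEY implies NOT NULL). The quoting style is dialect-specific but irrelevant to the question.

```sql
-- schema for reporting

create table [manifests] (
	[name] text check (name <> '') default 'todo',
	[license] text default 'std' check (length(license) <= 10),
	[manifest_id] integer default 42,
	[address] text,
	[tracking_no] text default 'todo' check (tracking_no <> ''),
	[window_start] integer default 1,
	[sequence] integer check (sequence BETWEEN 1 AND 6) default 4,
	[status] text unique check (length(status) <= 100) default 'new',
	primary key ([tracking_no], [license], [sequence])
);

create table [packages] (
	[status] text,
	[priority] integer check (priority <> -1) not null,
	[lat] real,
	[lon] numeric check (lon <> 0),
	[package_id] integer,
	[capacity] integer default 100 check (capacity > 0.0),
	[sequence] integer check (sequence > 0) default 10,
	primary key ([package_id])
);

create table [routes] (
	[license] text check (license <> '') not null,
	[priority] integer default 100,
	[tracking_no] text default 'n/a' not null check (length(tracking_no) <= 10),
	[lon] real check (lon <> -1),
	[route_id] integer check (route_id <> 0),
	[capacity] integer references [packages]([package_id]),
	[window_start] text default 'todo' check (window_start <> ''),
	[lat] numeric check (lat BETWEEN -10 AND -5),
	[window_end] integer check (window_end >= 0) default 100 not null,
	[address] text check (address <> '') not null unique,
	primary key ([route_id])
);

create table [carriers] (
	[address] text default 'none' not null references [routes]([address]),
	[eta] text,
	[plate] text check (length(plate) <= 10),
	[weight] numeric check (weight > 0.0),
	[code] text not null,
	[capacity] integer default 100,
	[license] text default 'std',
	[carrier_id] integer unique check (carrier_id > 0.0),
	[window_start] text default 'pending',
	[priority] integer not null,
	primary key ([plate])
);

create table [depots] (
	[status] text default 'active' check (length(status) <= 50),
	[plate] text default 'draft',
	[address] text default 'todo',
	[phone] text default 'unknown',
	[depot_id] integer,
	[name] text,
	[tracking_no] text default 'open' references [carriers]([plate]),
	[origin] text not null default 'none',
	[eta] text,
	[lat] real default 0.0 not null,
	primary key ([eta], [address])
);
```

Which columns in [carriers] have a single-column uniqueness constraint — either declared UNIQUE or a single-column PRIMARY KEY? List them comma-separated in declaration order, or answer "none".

plate, carrier_id

- address: no UNIQUE or single-column PK constraint.
- eta: no UNIQUE or single-column PK constraint.
- plate: single-column PRIMARY KEY → unique.
- weight: no UNIQUE or single-column PK constraint.
- code: no UNIQUE or single-column PK constraint.
- capacity: no UNIQUE or single-column PK constraint.
- license: no UNIQUE or single-column PK constraint.
- carrier_id: declared UNIQUE → unique.
- window_start: no UNIQUE or single-column PK constraint.
- priority: no UNIQUE or single-column PK constraint.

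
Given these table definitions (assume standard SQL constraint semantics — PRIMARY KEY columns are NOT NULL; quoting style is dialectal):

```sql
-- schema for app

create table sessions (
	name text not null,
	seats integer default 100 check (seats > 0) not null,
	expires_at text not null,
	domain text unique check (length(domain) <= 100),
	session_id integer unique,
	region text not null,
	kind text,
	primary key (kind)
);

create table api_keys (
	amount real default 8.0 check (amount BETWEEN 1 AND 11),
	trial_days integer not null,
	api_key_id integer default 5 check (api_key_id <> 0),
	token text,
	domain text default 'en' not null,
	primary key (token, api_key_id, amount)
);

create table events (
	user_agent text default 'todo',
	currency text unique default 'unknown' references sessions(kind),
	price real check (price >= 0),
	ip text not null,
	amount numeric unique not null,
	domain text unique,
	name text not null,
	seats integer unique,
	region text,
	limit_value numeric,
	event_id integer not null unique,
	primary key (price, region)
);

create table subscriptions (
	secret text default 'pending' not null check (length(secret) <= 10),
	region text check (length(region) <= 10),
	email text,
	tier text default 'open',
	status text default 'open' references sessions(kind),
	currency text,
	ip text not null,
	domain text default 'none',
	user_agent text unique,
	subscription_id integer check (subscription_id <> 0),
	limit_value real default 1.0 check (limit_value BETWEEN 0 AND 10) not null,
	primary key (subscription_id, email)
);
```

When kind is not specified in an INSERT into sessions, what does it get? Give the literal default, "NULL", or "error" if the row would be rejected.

error

kind has no DEFAULT clause.
Omitting it would insert NULL, but it is part of the PRIMARY KEY, so the INSERT fails.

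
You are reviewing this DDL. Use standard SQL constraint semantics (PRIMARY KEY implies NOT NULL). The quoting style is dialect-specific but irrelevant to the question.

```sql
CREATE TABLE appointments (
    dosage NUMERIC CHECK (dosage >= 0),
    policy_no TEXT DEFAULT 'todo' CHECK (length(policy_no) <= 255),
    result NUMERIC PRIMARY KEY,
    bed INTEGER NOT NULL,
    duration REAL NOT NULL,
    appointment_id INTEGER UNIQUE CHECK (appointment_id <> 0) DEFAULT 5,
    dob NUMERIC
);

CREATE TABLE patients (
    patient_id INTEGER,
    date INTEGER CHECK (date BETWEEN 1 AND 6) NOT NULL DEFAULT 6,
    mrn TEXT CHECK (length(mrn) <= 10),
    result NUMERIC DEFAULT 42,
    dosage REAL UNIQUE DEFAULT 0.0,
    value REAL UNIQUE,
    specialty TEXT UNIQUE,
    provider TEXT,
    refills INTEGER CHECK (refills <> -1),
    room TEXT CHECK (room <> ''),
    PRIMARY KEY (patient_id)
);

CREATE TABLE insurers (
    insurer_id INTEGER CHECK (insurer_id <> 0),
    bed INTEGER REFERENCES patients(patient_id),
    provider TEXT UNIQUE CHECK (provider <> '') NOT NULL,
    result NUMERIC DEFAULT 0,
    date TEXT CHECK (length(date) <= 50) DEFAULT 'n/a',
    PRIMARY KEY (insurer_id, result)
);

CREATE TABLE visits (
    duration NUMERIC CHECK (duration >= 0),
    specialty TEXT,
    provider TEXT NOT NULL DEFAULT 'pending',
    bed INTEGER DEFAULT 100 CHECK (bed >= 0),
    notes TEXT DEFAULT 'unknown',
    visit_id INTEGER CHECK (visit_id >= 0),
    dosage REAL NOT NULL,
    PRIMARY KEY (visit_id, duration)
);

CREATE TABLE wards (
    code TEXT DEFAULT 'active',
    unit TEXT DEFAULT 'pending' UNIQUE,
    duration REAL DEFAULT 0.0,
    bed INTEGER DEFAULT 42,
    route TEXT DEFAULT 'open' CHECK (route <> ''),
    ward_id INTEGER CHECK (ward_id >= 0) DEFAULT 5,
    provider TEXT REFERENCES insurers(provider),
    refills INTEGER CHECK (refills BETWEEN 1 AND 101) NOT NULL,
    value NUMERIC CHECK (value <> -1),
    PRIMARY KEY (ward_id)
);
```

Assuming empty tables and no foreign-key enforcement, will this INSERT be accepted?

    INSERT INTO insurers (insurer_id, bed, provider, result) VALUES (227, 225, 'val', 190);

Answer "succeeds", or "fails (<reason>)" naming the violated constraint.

NOT NULL columns: insurer_id is supplied; provider is supplied; result is supplied.
CHECK constraints: 227 satisfies (insurer_id <> 0); 'val' satisfies (provider <> '').
No constraint is violated.

succeeds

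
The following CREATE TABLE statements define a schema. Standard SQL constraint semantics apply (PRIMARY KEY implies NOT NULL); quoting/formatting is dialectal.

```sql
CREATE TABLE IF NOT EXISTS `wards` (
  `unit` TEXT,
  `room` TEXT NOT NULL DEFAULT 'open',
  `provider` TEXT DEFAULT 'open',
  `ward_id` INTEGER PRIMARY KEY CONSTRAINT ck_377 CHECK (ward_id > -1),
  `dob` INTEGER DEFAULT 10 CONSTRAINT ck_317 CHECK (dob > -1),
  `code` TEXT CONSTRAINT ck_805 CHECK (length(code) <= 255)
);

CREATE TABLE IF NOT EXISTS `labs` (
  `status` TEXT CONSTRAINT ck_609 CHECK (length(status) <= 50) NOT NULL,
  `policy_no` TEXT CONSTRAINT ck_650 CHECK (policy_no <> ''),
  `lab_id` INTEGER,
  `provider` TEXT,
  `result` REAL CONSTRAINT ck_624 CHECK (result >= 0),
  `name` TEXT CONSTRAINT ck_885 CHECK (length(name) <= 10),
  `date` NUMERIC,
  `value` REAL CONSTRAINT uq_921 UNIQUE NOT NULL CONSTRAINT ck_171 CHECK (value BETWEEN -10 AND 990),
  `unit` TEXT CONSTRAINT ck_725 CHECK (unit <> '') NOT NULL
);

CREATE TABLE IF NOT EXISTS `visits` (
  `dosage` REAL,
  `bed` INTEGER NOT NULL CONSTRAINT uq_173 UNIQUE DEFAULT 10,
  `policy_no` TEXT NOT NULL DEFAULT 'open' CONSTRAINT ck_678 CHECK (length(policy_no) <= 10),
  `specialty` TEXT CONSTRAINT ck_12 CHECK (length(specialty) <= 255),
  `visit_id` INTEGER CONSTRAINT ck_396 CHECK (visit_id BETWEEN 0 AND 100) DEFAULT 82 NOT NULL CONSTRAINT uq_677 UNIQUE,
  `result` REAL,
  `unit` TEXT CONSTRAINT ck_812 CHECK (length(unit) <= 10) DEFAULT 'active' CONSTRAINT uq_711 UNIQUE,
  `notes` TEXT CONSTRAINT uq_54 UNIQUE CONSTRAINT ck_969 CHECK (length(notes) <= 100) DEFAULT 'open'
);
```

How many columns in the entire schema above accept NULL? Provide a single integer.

15

wards: 4 nullable (unit, provider, dob, code — PK (ward_id) and explicit NOT NULL columns excluded).
labs: 6 nullable (policy_no, lab_id, provider, result, name, date — PK none and explicit NOT NULL columns excluded).
visits: 5 nullable (dosage, specialty, result, unit, notes — PK none and explicit NOT NULL columns excluded).
Total: 4 + 6 + 5 = 15.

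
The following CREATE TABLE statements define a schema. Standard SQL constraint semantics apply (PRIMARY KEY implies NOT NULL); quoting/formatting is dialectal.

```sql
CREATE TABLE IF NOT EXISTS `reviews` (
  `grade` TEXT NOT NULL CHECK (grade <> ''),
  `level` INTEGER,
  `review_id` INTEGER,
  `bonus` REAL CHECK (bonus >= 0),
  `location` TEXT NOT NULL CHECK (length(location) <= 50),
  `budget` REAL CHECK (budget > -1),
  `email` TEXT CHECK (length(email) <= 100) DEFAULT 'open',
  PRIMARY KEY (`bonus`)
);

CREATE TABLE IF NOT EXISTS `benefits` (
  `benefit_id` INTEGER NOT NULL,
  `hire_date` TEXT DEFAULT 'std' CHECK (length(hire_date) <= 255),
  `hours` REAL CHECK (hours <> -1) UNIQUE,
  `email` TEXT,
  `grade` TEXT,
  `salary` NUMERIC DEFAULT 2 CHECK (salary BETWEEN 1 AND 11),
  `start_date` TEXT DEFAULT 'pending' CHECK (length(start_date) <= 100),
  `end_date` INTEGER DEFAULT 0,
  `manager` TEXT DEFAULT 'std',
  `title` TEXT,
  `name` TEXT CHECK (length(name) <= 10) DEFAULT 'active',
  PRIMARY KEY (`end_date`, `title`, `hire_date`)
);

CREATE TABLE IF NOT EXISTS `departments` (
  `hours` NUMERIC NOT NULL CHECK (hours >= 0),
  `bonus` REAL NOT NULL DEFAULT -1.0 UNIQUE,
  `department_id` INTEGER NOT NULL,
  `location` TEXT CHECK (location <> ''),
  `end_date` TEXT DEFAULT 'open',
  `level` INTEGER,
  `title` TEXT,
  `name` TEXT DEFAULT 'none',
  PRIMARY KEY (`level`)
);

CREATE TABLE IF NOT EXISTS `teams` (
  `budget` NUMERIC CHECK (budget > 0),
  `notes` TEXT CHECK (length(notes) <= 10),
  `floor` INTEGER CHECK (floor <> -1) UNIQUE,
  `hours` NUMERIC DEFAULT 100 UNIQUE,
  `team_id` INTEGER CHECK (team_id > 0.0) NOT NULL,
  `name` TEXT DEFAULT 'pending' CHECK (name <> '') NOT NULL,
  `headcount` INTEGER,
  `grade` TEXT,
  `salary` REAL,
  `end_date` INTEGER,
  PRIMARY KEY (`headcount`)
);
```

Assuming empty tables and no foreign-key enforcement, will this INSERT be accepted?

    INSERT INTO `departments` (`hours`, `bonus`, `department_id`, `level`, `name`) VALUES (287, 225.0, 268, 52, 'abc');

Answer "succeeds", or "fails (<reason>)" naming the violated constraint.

succeeds

NOT NULL columns: bonus is supplied; department_id is supplied; hours is supplied; level is supplied.
CHECK constraints: 287 satisfies (hours >= 0).
No constraint is violated.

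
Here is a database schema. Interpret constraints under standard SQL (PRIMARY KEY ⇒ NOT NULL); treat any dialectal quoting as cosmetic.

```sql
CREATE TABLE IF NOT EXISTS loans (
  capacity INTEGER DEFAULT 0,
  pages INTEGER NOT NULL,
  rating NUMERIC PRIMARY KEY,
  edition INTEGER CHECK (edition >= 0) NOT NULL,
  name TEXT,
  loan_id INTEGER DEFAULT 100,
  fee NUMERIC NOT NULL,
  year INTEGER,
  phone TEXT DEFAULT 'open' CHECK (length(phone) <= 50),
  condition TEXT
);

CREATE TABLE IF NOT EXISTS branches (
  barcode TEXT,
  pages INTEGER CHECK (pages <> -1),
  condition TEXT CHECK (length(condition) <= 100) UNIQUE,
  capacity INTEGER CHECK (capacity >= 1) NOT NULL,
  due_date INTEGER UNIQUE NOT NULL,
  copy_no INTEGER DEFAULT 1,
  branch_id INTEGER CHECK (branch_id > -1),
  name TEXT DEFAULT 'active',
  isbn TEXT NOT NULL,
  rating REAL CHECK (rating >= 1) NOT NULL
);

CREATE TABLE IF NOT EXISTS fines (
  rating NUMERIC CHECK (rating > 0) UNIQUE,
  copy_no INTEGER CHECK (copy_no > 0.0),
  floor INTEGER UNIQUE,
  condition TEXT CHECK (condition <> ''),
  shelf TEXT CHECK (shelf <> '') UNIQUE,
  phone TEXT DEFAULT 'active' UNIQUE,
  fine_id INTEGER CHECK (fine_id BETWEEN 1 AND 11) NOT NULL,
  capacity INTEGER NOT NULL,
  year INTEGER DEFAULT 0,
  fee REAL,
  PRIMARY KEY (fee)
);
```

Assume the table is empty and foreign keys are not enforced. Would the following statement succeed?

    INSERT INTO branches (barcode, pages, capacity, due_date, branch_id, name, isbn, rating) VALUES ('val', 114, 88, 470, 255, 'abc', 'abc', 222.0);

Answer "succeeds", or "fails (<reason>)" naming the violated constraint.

NOT NULL columns: capacity is supplied; due_date is supplied; isbn is supplied; rating is supplied.
CHECK constraints: 114 satisfies (pages <> -1); 88 satisfies (capacity >= 1); 255 satisfies (branch_id > -1); 222.0 satisfies (rating >= 1).
No constraint is violated.

succeeds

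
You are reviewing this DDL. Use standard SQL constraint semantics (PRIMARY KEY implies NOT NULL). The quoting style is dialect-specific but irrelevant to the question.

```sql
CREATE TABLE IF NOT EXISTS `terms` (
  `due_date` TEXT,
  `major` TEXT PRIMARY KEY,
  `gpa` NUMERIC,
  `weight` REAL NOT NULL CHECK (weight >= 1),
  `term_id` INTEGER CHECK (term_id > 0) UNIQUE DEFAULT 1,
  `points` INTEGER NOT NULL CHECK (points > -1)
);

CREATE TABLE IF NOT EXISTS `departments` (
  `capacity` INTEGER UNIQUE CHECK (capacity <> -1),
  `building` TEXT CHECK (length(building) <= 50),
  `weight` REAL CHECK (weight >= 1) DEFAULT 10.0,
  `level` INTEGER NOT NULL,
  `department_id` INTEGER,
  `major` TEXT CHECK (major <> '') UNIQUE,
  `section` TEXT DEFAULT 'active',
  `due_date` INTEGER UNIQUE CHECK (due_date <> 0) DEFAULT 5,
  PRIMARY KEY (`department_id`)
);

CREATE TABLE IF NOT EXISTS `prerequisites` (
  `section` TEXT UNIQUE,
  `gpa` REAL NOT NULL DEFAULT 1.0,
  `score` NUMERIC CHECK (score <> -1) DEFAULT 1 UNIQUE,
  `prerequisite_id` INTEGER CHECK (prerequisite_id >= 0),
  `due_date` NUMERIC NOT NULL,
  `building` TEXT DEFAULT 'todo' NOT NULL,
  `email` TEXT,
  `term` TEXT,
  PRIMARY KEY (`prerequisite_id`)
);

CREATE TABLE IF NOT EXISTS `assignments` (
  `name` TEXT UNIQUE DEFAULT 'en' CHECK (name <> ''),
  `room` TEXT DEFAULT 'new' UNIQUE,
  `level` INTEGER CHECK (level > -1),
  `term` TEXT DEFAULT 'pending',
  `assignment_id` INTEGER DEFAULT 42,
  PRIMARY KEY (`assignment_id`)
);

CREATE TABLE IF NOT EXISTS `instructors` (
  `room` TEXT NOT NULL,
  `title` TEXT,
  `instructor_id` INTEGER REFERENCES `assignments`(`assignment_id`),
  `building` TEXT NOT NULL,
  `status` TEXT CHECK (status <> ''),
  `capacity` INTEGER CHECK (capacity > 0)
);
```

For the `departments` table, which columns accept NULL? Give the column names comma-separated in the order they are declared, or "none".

- capacity: CHECK does not forbid NULL (a CHECK constraint passes when its expression is NULL) → nullable.
- building: CHECK does not forbid NULL (a CHECK constraint passes when its expression is NULL) → nullable.
- weight: CHECK does not forbid NULL (a CHECK constraint passes when its expression is NULL) → nullable.
- level: declared NOT NULL → not nullable.
- department_id: part of the PRIMARY KEY, which implies NOT NULL → not nullable.
- major: CHECK does not forbid NULL (a CHECK constraint passes when its expression is NULL) → nullable.
- section: DEFAULT only fills an omitted column; an explicit NULL is still allowed → nullable.
- due_date: CHECK does not forbid NULL (a CHECK constraint passes when its expression is NULL) → nullable.

capacity, building, weight, major, section, due_date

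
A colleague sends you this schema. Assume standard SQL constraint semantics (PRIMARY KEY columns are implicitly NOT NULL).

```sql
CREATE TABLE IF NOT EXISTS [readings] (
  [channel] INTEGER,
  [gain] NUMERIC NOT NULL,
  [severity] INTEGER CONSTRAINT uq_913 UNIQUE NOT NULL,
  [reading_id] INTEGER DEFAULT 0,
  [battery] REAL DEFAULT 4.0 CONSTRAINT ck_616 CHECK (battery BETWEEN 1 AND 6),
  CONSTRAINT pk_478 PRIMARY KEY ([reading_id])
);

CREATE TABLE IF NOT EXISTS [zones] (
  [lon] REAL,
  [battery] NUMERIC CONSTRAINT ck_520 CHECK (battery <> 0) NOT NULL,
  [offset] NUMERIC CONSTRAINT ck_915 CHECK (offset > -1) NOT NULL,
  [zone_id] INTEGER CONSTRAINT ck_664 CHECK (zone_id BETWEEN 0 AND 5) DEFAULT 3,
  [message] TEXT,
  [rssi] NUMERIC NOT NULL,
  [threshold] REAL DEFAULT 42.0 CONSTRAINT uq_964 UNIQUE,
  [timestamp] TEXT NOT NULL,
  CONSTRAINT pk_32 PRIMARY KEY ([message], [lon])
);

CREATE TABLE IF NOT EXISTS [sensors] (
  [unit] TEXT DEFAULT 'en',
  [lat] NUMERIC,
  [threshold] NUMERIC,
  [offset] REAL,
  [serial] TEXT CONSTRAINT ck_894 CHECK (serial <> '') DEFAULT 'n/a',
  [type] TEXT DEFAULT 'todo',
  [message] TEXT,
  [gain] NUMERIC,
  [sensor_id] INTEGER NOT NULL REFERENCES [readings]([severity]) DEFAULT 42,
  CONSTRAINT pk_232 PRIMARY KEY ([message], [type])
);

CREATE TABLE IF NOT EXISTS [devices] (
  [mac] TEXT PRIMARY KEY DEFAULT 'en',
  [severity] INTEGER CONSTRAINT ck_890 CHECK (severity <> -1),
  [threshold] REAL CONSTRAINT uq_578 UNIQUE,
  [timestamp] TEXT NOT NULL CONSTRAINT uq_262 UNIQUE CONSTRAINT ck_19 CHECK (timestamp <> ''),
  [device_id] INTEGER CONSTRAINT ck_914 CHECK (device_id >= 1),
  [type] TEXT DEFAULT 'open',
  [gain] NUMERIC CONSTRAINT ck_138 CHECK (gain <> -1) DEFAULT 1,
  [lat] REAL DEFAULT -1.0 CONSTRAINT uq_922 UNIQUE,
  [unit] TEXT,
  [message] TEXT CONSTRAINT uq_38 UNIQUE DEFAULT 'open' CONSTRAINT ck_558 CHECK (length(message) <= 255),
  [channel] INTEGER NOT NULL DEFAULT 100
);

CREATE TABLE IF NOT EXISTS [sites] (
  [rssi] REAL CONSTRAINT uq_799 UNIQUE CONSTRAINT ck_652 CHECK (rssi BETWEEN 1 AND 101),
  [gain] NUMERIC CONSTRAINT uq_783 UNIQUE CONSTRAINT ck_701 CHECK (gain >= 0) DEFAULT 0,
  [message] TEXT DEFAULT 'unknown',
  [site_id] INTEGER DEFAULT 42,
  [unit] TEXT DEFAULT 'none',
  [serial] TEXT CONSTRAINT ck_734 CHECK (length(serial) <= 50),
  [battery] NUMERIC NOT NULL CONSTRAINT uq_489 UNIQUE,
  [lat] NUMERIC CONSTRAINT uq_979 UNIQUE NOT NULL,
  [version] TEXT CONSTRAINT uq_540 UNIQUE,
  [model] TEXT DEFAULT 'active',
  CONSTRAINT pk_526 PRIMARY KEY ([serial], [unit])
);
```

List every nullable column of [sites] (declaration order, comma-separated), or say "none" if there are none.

- rssi: CHECK does not forbid NULL (a CHECK constraint passes when its expression is NULL) → nullable.
- gain: CHECK does not forbid NULL (a CHECK constraint passes when its expression is NULL) → nullable.
- message: DEFAULT only fills an omitted column; an explicit NULL is still allowed → nullable.
- site_id: DEFAULT only fills an omitted column; an explicit NULL is still allowed → nullable.
- unit: part of the PRIMARY KEY, which implies NOT NULL → not nullable.
- serial: part of the PRIMARY KEY, which implies NOT NULL → not nullable.
- battery: declared NOT NULL → not nullable.
- lat: declared NOT NULL → not nullable.
- version: UNIQUE does not imply NOT NULL → nullable.
- model: DEFAULT only fills an omitted column; an explicit NULL is still allowed → nullable.

rssi, gain, message, site_id, version, model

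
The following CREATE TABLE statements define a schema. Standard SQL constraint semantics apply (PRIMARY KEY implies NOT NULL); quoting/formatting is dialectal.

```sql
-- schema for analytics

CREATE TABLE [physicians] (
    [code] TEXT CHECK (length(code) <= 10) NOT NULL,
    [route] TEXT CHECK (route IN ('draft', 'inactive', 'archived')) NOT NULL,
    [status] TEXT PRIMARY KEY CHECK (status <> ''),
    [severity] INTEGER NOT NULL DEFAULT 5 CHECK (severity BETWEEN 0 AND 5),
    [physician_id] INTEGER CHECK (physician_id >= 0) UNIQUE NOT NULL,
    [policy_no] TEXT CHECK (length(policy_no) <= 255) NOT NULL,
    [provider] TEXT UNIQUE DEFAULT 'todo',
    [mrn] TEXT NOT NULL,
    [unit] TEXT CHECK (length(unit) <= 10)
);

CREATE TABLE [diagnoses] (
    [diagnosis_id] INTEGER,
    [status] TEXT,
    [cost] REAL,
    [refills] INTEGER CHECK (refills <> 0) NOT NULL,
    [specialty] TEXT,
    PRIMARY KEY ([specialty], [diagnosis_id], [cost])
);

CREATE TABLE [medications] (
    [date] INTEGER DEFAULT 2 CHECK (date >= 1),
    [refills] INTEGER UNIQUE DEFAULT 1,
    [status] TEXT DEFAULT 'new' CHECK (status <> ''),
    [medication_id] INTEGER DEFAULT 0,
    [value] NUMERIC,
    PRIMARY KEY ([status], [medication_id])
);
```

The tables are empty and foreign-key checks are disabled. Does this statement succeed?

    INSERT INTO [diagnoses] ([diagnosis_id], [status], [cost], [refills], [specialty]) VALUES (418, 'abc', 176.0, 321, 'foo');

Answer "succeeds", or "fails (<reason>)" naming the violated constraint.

NOT NULL columns: cost is supplied; diagnosis_id is supplied; refills is supplied; specialty is supplied.
CHECK constraints: 321 satisfies (refills <> 0).
No constraint is violated.

succeeds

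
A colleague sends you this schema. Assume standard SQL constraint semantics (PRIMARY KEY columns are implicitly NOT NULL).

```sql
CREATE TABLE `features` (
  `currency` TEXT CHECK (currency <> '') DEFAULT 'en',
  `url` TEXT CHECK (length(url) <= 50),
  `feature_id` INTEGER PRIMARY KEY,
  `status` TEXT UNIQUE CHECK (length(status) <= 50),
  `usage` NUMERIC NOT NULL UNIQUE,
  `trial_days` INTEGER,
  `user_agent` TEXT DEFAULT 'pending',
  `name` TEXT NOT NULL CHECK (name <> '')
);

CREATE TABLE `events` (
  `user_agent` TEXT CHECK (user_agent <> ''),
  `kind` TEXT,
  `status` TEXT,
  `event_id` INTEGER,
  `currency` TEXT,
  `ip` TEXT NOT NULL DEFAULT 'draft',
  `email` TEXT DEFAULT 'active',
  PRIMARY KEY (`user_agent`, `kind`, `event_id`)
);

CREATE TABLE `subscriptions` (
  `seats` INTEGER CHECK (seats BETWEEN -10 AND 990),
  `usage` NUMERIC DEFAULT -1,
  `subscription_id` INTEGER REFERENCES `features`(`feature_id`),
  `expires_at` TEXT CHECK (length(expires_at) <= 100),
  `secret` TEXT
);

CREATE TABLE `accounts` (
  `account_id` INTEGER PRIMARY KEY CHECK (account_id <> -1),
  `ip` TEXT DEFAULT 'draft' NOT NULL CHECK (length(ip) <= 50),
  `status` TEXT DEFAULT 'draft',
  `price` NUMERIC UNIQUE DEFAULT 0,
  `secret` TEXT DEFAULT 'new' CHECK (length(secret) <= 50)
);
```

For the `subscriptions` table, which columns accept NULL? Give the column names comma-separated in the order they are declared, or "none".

- seats: CHECK does not forbid NULL (a CHECK constraint passes when its expression is NULL) → nullable.
- usage: DEFAULT only fills an omitted column; an explicit NULL is still allowed → nullable.
- subscription_id: a foreign key column may be NULL unless separately constrained → nullable.
- expires_at: CHECK does not forbid NULL (a CHECK constraint passes when its expression is NULL) → nullable.
- secret: no NOT NULL constraint applies → nullable.

seats, usage, subscription_id, expires_at, secret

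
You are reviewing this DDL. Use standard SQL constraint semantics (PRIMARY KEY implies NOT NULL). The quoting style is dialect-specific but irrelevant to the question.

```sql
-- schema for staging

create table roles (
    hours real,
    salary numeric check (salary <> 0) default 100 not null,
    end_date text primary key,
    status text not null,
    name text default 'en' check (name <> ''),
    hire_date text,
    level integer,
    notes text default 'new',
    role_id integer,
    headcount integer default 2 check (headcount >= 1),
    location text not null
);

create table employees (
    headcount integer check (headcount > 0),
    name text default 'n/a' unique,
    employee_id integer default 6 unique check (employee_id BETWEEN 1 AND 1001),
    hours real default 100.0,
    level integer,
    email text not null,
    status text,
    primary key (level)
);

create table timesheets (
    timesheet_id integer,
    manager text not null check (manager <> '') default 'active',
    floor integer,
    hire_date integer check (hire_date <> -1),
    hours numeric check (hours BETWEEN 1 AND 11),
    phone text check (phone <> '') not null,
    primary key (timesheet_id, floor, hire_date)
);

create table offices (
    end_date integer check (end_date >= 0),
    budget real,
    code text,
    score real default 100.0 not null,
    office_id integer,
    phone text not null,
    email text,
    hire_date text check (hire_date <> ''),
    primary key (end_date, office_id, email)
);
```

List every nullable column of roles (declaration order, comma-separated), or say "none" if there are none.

- hours: no NOT NULL constraint applies → nullable.
- salary: declared NOT NULL → not nullable.
- end_date: part of the PRIMARY KEY, which implies NOT NULL → not nullable.
- status: declared NOT NULL → not nullable.
- name: CHECK does not forbid NULL (a CHECK constraint passes when its expression is NULL) → nullable.
- hire_date: no NOT NULL constraint applies → nullable.
- level: no NOT NULL constraint applies → nullable.
- notes: DEFAULT only fills an omitted column; an explicit NULL is still allowed → nullable.
- role_id: no NOT NULL constraint applies → nullable.
- headcount: CHECK does not forbid NULL (a CHECK constraint passes when its expression is NULL) → nullable.
- location: declared NOT NULL → not nullable.

hours, name, hire_date, level, notes, role_id, headcount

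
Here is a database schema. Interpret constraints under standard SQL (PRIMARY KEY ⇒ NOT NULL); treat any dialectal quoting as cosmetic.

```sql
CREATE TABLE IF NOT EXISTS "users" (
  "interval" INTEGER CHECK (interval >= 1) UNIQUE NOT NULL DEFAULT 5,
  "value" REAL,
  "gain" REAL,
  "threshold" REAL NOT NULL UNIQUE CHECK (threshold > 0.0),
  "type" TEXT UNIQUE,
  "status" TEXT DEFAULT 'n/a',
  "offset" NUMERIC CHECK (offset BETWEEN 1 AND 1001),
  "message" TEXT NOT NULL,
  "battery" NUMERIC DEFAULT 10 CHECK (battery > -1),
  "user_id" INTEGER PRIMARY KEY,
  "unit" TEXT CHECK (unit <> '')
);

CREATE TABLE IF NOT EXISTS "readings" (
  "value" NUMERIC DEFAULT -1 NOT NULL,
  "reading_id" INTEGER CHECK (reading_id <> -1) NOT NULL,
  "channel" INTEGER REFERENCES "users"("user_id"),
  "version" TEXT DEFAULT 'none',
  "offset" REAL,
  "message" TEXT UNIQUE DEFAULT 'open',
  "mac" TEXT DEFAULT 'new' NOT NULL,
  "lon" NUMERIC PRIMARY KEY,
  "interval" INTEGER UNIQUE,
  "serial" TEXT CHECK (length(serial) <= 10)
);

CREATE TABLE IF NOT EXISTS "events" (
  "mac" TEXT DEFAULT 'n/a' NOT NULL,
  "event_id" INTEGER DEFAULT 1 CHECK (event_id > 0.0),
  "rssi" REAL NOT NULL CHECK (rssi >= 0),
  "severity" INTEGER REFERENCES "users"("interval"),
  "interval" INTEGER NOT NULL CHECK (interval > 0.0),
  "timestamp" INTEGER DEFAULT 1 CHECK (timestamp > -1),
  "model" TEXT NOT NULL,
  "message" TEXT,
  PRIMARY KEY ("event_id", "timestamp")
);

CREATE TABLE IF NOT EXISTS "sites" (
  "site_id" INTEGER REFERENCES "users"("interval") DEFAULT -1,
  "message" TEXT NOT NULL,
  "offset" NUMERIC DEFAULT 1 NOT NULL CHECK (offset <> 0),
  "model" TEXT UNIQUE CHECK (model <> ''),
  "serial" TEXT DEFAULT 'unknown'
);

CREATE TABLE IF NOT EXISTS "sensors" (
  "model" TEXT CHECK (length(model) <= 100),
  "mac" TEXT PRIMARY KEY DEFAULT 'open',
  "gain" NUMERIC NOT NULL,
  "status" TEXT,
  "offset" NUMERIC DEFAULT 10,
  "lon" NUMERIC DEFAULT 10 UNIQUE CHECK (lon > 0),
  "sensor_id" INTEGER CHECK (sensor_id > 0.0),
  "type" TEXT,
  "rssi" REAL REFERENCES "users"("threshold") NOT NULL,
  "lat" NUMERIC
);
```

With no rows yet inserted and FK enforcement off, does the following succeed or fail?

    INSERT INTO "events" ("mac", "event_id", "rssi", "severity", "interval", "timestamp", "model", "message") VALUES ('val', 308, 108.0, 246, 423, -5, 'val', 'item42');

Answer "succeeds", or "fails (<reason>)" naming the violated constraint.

fails (CHECK on timestamp)

The value -5 for timestamp violates CHECK (timestamp > -1).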